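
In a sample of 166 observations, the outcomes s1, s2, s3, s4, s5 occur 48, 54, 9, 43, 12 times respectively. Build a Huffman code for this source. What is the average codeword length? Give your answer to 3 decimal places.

Probabilities are the counts divided by 166.
Repeatedly combine the two least-probable nodes; the expected code length is the sum of the merged weights.
merge 9/166 + 6/83 → 21/166
merge 21/166 + 43/166 → 32/83
merge 24/83 + 27/83 → 51/83
merge 32/83 + 51/83 → 1
L = 21/166 + 32/83 + 51/83 + 1 = 353/166 ≈ 2.127 bits/symbol.

2.127 bits/symbol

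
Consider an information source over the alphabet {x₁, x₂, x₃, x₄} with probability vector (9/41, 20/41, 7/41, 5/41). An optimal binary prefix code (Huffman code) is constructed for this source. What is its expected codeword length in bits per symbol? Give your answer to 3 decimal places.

1.805 bits/symbol

Repeatedly combine the two least-probable nodes; the expected code length is the sum of the merged weights.
merge 5/41 + 7/41 → 12/41
merge 9/41 + 12/41 → 21/41
merge 20/41 + 21/41 → 1
L = 12/41 + 21/41 + 1 = 74/41 ≈ 1.805 bits/symbol.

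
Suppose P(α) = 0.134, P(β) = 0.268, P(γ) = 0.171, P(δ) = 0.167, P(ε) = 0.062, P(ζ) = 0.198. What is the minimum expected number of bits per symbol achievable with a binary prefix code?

Repeatedly combine the two least-probable nodes; the expected code length is the sum of the merged weights.
merge 31/500 + 67/500 → 49/250
merge 167/1000 + 171/1000 → 169/500
merge 49/250 + 99/500 → 197/500
merge 67/250 + 169/500 → 303/500
merge 197/500 + 303/500 → 1
L = 49/250 + 169/500 + 197/500 + 303/500 + 1 = 1267/500 = 2.534 bits/symbol.

2.534 bits/symbol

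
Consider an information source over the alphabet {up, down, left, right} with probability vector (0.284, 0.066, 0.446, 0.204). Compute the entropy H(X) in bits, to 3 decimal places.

H = −Σ pᵢ log₂ pᵢ.
−0.284·log₂(0.284) = 0.5158
−0.066·log₂(0.066) = 0.2588
−0.446·log₂(0.446) = 0.5195
−0.204·log₂(0.204) = 0.4678
Sum ≈ 1.7619 → 1.762 bits.

1.762 bits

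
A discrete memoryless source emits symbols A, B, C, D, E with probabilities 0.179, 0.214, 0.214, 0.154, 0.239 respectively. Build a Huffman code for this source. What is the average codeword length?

2.333 bits/symbol

Repeatedly combine the two least-probable nodes; the expected code length is the sum of the merged weights.
merge 77/500 + 179/1000 → 333/1000
merge 107/500 + 107/500 → 107/250
merge 239/1000 + 333/1000 → 143/250
merge 107/250 + 143/250 → 1
L = 333/1000 + 107/250 + 143/250 + 1 = 2333/1000 = 2.333 bits/symbol.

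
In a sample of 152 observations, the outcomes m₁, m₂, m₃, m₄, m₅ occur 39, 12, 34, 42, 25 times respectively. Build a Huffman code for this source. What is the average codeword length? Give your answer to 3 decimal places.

Probabilities are the counts divided by 152.
Repeatedly combine the two least-probable nodes; the expected code length is the sum of the merged weights.
merge 3/38 + 25/152 → 37/152
merge 17/76 + 37/152 → 71/152
merge 39/152 + 21/76 → 81/152
merge 71/152 + 81/152 → 1
L = 37/152 + 71/152 + 81/152 + 1 = 341/152 ≈ 2.243 bits/symbol.

2.243 bits/symbol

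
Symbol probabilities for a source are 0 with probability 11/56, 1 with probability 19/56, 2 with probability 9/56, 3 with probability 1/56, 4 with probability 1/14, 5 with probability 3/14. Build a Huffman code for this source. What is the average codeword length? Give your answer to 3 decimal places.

Repeatedly combine the two least-probable nodes; the expected code length is the sum of the merged weights.
merge 1/56 + 1/14 → 5/56
merge 5/56 + 9/56 → 1/4
merge 11/56 + 3/14 → 23/56
merge 1/4 + 19/56 → 33/56
merge 23/56 + 33/56 → 1
L = 5/56 + 1/4 + 23/56 + 33/56 + 1 = 131/56 ≈ 2.339 bits/symbol.

2.339 bits/symbol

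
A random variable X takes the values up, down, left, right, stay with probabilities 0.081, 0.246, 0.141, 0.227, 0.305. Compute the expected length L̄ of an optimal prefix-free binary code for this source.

2.222 bits/symbol

Repeatedly combine the two least-probable nodes; the expected code length is the sum of the merged weights.
merge 81/1000 + 141/1000 → 111/500
merge 111/500 + 227/1000 → 449/1000
merge 123/500 + 61/200 → 551/1000
merge 449/1000 + 551/1000 → 1
L = 111/500 + 449/1000 + 551/1000 + 1 = 1111/500 = 2.222 bits/symbol.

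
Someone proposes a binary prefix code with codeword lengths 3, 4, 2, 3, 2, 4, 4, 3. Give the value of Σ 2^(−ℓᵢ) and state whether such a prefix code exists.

1.0625; no

With common denominator 2^4 = 16: Σ 2^(−ℓᵢ) = 2/16 + 1/16 + 4/16 + 2/16 + 4/16 + 1/16 + 1/16 + 2/16 = 17/16 = 1.0625.
Kraft's inequality requires Σ ≤ 1; here Σ = 1.0625 > 1, so no such prefix code exists.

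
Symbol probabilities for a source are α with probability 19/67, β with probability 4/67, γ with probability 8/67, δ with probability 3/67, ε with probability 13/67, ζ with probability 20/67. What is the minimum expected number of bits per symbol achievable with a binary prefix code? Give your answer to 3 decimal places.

2.328 bits/symbol

Repeatedly combine the two least-probable nodes; the expected code length is the sum of the merged weights.
merge 3/67 + 4/67 → 7/67
merge 7/67 + 8/67 → 15/67
merge 13/67 + 15/67 → 28/67
merge 19/67 + 20/67 → 39/67
merge 28/67 + 39/67 → 1
L = 7/67 + 15/67 + 28/67 + 39/67 + 1 = 156/67 ≈ 2.328 bits/symbol.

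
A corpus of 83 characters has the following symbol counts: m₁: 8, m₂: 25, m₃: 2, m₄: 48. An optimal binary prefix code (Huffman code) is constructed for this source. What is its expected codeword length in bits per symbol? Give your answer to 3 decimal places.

Probabilities are the counts divided by 83.
Repeatedly combine the two least-probable nodes; the expected code length is the sum of the merged weights.
merge 2/83 + 8/83 → 10/83
merge 10/83 + 25/83 → 35/83
merge 35/83 + 48/83 → 1
L = 10/83 + 35/83 + 1 = 128/83 ≈ 1.542 bits/symbol.

1.542 bits/symbol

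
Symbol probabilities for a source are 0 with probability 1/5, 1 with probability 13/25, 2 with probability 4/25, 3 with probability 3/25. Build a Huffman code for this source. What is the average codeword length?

Repeatedly combine the two least-probable nodes; the expected code length is the sum of the merged weights.
merge 3/25 + 4/25 → 7/25
merge 1/5 + 7/25 → 12/25
merge 12/25 + 13/25 → 1
L = 7/25 + 12/25 + 1 = 44/25 = 1.76 bits/symbol.

1.76 bits/symbol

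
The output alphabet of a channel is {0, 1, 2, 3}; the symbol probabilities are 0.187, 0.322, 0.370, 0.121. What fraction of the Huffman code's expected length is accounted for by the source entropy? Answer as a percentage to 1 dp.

Entropy H = −Σ p log₂ p ≈ 1.8782 bits.
Huffman merges: 121/1000+187/1000→77/250; 77/250+161/500→63/100; 37/100+63/100→1. L = 969/500 ≈ 1.9380.
Efficiency = H/L = 1.8782/1.9380 = 96.9%.

96.9%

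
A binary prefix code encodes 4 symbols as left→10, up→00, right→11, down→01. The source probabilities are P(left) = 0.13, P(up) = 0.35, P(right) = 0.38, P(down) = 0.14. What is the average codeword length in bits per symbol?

L̄ = Σ pᵢ·ℓᵢ = 0.13·2 + 0.35·2 + 0.38·2 + 0.14·2 = 2 bits/symbol.

2 bits/symbol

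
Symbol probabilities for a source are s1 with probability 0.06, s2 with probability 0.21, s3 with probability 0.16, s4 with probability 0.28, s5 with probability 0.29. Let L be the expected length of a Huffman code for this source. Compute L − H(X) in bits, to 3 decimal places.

0.049 bits

Entropy H = −Σ p log₂ p ≈ 2.1715 bits.
Huffman merges: 3/50+4/25→11/50; 21/100+11/50→43/100; 7/25+29/100→57/100; 43/100+57/100→1. L = 111/50 ≈ 2.2200.
L − H = 2.2200 − 2.1715 = 0.049 bits.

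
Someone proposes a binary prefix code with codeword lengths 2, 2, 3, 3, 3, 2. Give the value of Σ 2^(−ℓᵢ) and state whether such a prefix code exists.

1.125; no

With common denominator 2^3 = 8: Σ 2^(−ℓᵢ) = 2/8 + 2/8 + 1/8 + 1/8 + 1/8 + 2/8 = 9/8 = 1.125.
Kraft's inequality requires Σ ≤ 1; here Σ = 1.125 > 1, so no such prefix code exists.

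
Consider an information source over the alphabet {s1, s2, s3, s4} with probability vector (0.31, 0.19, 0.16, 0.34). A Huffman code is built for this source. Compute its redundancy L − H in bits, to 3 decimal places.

0.069 bits

Entropy H = −Σ p log₂ p ≈ 1.9312 bits.
Huffman merges: 4/25+19/100→7/20; 31/100+17/50→13/20; 7/20+13/20→1. L = 2 ≈ 2.0000.
L − H = 2.0000 − 1.9312 = 0.069 bits.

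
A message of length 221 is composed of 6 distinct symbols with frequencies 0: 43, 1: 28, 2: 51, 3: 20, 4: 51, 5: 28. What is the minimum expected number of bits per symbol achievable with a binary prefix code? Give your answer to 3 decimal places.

2.538 bits/symbol

Probabilities are the counts divided by 221.
Repeatedly combine the two least-probable nodes; the expected code length is the sum of the merged weights.
merge 20/221 + 28/221 → 48/221
merge 28/221 + 43/221 → 71/221
merge 48/221 + 3/13 → 99/221
merge 3/13 + 71/221 → 122/221
merge 99/221 + 122/221 → 1
L = 48/221 + 71/221 + 99/221 + 122/221 + 1 = 33/13 ≈ 2.538 bits/symbol.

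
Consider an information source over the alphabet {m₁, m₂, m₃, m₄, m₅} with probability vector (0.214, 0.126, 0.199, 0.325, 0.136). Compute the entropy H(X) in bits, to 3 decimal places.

2.234 bits

H = −Σ pᵢ log₂ pᵢ.
−0.214·log₂(0.214) = 0.4760
−0.126·log₂(0.126) = 0.3766
−0.199·log₂(0.199) = 0.4635
−0.325·log₂(0.325) = 0.5270
−0.136·log₂(0.136) = 0.3915
Sum ≈ 2.2345 → 2.234 bits.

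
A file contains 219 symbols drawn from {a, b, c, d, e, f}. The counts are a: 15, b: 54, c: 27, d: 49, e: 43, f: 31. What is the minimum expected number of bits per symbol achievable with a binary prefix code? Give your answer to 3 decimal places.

2.525 bits/symbol

Probabilities are the counts divided by 219.
Repeatedly combine the two least-probable nodes; the expected code length is the sum of the merged weights.
merge 5/73 + 9/73 → 14/73
merge 31/219 + 14/73 → 1/3
merge 43/219 + 49/219 → 92/219
merge 18/73 + 1/3 → 127/219
merge 92/219 + 127/219 → 1
L = 14/73 + 1/3 + 92/219 + 127/219 + 1 = 553/219 ≈ 2.525 bits/symbol.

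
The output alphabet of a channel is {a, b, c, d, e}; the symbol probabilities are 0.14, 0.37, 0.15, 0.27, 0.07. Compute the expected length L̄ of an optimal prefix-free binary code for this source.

2.2 bits/symbol

Repeatedly combine the two least-probable nodes; the expected code length is the sum of the merged weights.
merge 7/100 + 7/50 → 21/100
merge 3/20 + 21/100 → 9/25
merge 27/100 + 9/25 → 63/100
merge 37/100 + 63/100 → 1
L = 21/100 + 9/25 + 63/100 + 1 = 11/5 = 2.2 bits/symbol.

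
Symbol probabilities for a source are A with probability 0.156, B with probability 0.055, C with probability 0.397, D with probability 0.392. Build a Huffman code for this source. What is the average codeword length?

Repeatedly combine the two least-probable nodes; the expected code length is the sum of the merged weights.
merge 11/200 + 39/250 → 211/1000
merge 211/1000 + 49/125 → 603/1000
merge 397/1000 + 603/1000 → 1
L = 211/1000 + 603/1000 + 1 = 907/500 = 1.814 bits/symbol.

1.814 bits/symbol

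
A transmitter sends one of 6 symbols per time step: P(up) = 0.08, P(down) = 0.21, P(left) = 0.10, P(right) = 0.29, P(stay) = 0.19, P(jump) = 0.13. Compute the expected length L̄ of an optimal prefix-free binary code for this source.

2.49 bits/symbol

Repeatedly combine the two least-probable nodes; the expected code length is the sum of the merged weights.
merge 2/25 + 1/10 → 9/50
merge 13/100 + 9/50 → 31/100
merge 19/100 + 21/100 → 2/5
merge 29/100 + 31/100 → 3/5
merge 2/5 + 3/5 → 1
L = 9/50 + 31/100 + 2/5 + 3/5 + 1 = 249/100 = 2.49 bits/symbol.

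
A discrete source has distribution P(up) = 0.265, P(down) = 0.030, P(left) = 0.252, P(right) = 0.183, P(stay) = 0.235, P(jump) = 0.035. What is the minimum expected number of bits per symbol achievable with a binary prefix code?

2.313 bits/symbol

Repeatedly combine the two least-probable nodes; the expected code length is the sum of the merged weights.
merge 3/100 + 7/200 → 13/200
merge 13/200 + 183/1000 → 31/125
merge 47/200 + 31/125 → 483/1000
merge 63/250 + 53/200 → 517/1000
merge 483/1000 + 517/1000 → 1
L = 13/200 + 31/125 + 483/1000 + 517/1000 + 1 = 2313/1000 = 2.313 bits/symbol.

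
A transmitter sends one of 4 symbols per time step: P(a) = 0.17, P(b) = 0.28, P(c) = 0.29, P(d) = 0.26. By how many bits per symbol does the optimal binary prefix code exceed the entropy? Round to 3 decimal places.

Entropy H = −Σ p log₂ p ≈ 1.9720 bits.
Huffman merges: 17/100+13/50→43/100; 7/25+29/100→57/100; 43/100+57/100→1. L = 2 ≈ 2.0000.
L − H = 2.0000 − 1.9720 = 0.028 bits.

0.028 bits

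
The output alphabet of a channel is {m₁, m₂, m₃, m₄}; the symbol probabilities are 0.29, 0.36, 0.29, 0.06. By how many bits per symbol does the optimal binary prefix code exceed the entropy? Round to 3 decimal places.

0.180 bits

Entropy H = −Σ p log₂ p ≈ 1.8100 bits.
Huffman merges: 3/50+29/100→7/20; 29/100+7/20→16/25; 9/25+16/25→1. L = 199/100 ≈ 1.9900.
L − H = 1.9900 − 1.8100 = 0.180 bits.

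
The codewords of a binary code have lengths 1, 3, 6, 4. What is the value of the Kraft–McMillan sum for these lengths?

0.703125

With common denominator 2^6 = 64: Σ 2^(−ℓᵢ) = 32/64 + 8/64 + 1/64 + 4/64 = 45/64 = 0.703125.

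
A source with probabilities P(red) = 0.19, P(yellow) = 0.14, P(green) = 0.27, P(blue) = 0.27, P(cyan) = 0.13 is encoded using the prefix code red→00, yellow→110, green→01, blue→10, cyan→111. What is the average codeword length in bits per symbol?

2.27 bits/symbol

L̄ = Σ pᵢ·ℓᵢ = 0.19·2 + 0.14·3 + 0.27·2 + 0.27·2 + 0.13·3 = 2.27 bits/symbol.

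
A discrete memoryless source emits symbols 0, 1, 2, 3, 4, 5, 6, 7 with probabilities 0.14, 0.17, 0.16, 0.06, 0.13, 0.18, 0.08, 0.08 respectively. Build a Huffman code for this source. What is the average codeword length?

Repeatedly combine the two least-probable nodes; the expected code length is the sum of the merged weights.
merge 3/50 + 2/25 → 7/50
merge 2/25 + 13/100 → 21/100
merge 7/50 + 7/50 → 7/25
merge 4/25 + 17/100 → 33/100
merge 9/50 + 21/100 → 39/100
merge 7/25 + 33/100 → 61/100
merge 39/100 + 61/100 → 1
L = 7/50 + 21/100 + 7/25 + 33/100 + 39/100 + 61/100 + 1 = 74/25 = 2.96 bits/symbol.

2.96 bits/symbol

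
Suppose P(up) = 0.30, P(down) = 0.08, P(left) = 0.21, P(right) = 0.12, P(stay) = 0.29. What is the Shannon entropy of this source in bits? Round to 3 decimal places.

H = −Σ pᵢ log₂ pᵢ.
−0.30·log₂(0.30) = 0.5211
−0.08·log₂(0.08) = 0.2915
−0.21·log₂(0.21) = 0.4728
−0.12·log₂(0.12) = 0.3671
−0.29·log₂(0.29) = 0.5179
Sum ≈ 2.1704 → 2.170 bits.

2.170 bits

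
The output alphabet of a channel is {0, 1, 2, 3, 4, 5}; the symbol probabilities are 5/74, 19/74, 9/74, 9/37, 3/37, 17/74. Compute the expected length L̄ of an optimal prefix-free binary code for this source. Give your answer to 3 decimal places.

Repeatedly combine the two least-probable nodes; the expected code length is the sum of the merged weights.
merge 5/74 + 3/37 → 11/74
merge 9/74 + 11/74 → 10/37
merge 17/74 + 9/37 → 35/74
merge 19/74 + 10/37 → 39/74
merge 35/74 + 39/74 → 1
L = 11/74 + 10/37 + 35/74 + 39/74 + 1 = 179/74 ≈ 2.419 bits/symbol.

2.419 bits/symbol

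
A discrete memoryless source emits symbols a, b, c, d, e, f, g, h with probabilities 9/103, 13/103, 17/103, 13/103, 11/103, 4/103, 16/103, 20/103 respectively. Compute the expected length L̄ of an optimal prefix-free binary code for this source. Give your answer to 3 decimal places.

2.932 bits/symbol

Repeatedly combine the two least-probable nodes; the expected code length is the sum of the merged weights.
merge 4/103 + 9/103 → 13/103
merge 11/103 + 13/103 → 24/103
merge 13/103 + 13/103 → 26/103
merge 16/103 + 17/103 → 33/103
merge 20/103 + 24/103 → 44/103
merge 26/103 + 33/103 → 59/103
merge 44/103 + 59/103 → 1
L = 13/103 + 24/103 + 26/103 + 33/103 + 44/103 + 59/103 + 1 = 302/103 ≈ 2.932 bits/symbol.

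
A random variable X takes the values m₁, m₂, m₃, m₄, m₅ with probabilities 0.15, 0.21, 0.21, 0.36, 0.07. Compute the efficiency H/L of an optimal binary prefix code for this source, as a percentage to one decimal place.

Entropy H = −Σ p log₂ p ≈ 2.1554 bits.
Huffman merges: 7/100+3/20→11/50; 21/100+21/100→21/50; 11/50+9/25→29/50; 21/50+29/50→1. L = 111/50 ≈ 2.2200.
Efficiency = H/L = 2.1554/2.2200 = 97.1%.

97.1%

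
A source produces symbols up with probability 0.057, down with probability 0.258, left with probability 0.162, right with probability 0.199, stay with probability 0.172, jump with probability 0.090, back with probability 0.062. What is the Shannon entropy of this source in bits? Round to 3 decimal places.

2.627 bits

H = −Σ pᵢ log₂ pᵢ.
−0.057·log₂(0.057) = 0.2356
−0.258·log₂(0.258) = 0.5043
−0.162·log₂(0.162) = 0.4254
−0.199·log₂(0.199) = 0.4635
−0.172·log₂(0.172) = 0.4368
−0.090·log₂(0.090) = 0.3127
−0.062·log₂(0.062) = 0.2487
Sum ≈ 2.6269 → 2.627 bits.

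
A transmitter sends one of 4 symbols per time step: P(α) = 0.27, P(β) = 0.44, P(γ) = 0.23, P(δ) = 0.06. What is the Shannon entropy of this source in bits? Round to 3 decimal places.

H = −Σ pᵢ log₂ pᵢ.
−0.27·log₂(0.27) = 0.5100
−0.44·log₂(0.44) = 0.5211
−0.23·log₂(0.23) = 0.4877
−0.06·log₂(0.06) = 0.2435
Sum ≈ 1.7624 → 1.762 bits.

1.762 bits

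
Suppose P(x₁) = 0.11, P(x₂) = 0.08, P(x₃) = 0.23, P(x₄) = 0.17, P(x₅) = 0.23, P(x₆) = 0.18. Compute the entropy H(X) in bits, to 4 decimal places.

H = −Σ pᵢ log₂ pᵢ.
−0.11·log₂(0.11) = 0.3503
−0.08·log₂(0.08) = 0.2915
−0.23·log₂(0.23) = 0.4877
−0.17·log₂(0.17) = 0.4346
−0.23·log₂(0.23) = 0.4877
−0.18·log₂(0.18) = 0.4453
Sum ≈ 2.4970 → 2.4970 bits.

2.4970 bits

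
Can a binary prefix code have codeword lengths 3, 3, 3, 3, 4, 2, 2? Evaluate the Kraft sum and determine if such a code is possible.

1.0625; no

With common denominator 2^4 = 16: Σ 2^(−ℓᵢ) = 2/16 + 2/16 + 2/16 + 2/16 + 1/16 + 4/16 + 4/16 = 17/16 = 1.0625.
Kraft's inequality requires Σ ≤ 1; here Σ = 1.0625 > 1, so no such prefix code exists.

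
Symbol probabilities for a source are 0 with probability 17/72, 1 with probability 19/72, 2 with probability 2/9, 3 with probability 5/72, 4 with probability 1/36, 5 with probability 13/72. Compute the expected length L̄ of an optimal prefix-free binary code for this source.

2.375 bits/symbol

Repeatedly combine the two least-probable nodes; the expected code length is the sum of the merged weights.
merge 1/36 + 5/72 → 7/72
merge 7/72 + 13/72 → 5/18
merge 2/9 + 17/72 → 11/24
merge 19/72 + 5/18 → 13/24
merge 11/24 + 13/24 → 1
L = 7/72 + 5/18 + 11/24 + 13/24 + 1 = 19/8 = 2.375 bits/symbol.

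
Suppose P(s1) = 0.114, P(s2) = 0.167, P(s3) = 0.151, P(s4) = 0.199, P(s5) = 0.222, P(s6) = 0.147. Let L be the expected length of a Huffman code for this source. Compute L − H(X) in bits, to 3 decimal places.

Entropy H = −Σ p log₂ p ≈ 2.5524 bits.
Huffman merges: 57/500+147/1000→261/1000; 151/1000+167/1000→159/500; 199/1000+111/500→421/1000; 261/1000+159/500→579/1000; 421/1000+579/1000→1. L = 2579/1000 ≈ 2.5790.
L − H = 2.5790 − 2.5524 = 0.027 bits.

0.027 bits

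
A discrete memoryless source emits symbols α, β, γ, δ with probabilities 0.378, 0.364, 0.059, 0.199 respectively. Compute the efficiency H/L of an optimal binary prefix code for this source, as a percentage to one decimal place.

93.9%

Entropy H = −Σ p log₂ p ≈ 1.7657 bits.
Huffman merges: 59/1000+199/1000→129/500; 129/500+91/250→311/500; 189/500+311/500→1. L = 47/25 ≈ 1.8800.
Efficiency = H/L = 1.7657/1.8800 = 93.9%.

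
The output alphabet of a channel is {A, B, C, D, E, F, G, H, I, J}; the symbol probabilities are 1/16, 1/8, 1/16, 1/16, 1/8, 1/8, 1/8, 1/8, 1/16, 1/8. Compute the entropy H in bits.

Each probability is a power of 1/2, so log₂(1/p) is an integer.
H = Σ p·log₂(1/p) = 1/16·4 + 1/8·3 + 1/16·4 + 1/16·4 + 1/8·3 + 1/8·3 + 1/8·3 + 1/8·3 + 1/16·4 + 1/8·3 = 3.25 bits.

3.25 bits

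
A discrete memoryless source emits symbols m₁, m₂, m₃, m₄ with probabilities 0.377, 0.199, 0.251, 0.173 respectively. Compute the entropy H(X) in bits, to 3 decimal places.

H = −Σ pᵢ log₂ pᵢ.
−0.377·log₂(0.377) = 0.5306
−0.199·log₂(0.199) = 0.4635
−0.251·log₂(0.251) = 0.5006
−0.173·log₂(0.173) = 0.4379
Sum ≈ 1.9325 → 1.933 bits.

1.933 bits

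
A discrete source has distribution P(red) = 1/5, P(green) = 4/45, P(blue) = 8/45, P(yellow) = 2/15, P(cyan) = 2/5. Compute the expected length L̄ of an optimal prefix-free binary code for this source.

Repeatedly combine the two least-probable nodes; the expected code length is the sum of the merged weights.
merge 4/45 + 2/15 → 2/9
merge 8/45 + 1/5 → 17/45
merge 2/9 + 17/45 → 3/5
merge 2/5 + 3/5 → 1
L = 2/9 + 17/45 + 3/5 + 1 = 11/5 = 2.2 bits/symbol.

2.2 bits/symbol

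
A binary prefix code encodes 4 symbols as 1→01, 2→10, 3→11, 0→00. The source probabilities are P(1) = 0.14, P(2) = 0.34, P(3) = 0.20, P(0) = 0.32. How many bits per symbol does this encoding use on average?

2 bits/symbol

L̄ = Σ pᵢ·ℓᵢ = 0.14·2 + 0.34·2 + 0.20·2 + 0.32·2 = 2 bits/symbol.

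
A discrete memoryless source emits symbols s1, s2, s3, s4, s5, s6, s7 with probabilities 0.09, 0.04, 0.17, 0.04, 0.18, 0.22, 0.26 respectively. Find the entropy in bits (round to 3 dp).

2.550 bits

H = −Σ pᵢ log₂ pᵢ.
−0.09·log₂(0.09) = 0.3127
−0.04·log₂(0.04) = 0.1858
−0.17·log₂(0.17) = 0.4346
−0.04·log₂(0.04) = 0.1858
−0.18·log₂(0.18) = 0.4453
−0.22·log₂(0.22) = 0.4806
−0.26·log₂(0.26) = 0.5053
Sum ≈ 2.5499 → 2.550 bits.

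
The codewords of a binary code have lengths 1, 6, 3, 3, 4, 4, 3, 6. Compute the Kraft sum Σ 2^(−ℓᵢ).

1.03125

With common denominator 2^6 = 64: Σ 2^(−ℓᵢ) = 32/64 + 1/64 + 8/64 + 8/64 + 4/64 + 4/64 + 8/64 + 1/64 = 66/64 = 1.03125.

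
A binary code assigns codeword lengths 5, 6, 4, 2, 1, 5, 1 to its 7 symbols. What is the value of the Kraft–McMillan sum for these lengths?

1.390625

With common denominator 2^6 = 64: Σ 2^(−ℓᵢ) = 2/64 + 1/64 + 4/64 + 16/64 + 32/64 + 2/64 + 32/64 = 89/64 = 1.390625.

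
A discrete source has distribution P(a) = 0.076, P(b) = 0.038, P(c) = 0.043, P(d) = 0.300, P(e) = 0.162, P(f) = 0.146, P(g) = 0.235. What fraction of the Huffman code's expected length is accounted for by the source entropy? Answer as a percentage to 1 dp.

98.4%

Entropy H = −Σ p log₂ p ≈ 2.4998 bits.
Huffman merges: 19/500+43/1000→81/1000; 19/250+81/1000→157/1000; 73/500+157/1000→303/1000; 81/500+47/200→397/1000; 3/10+303/1000→603/1000; 397/1000+603/1000→1. L = 2541/1000 ≈ 2.5410.
Efficiency = H/L = 2.4998/2.5410 = 98.4%.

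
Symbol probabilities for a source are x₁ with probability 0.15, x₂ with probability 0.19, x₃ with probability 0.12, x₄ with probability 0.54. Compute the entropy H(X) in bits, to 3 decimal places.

1.713 bits

H = −Σ pᵢ log₂ pᵢ.
−0.15·log₂(0.15) = 0.4105
−0.19·log₂(0.19) = 0.4552
−0.12·log₂(0.12) = 0.3671
−0.54·log₂(0.54) = 0.4800
Sum ≈ 1.7129 → 1.713 bits.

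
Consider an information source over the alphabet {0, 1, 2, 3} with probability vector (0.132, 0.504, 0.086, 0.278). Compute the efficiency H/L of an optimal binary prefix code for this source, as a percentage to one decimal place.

99.3%

Entropy H = −Σ p log₂ p ≈ 1.7017 bits.
Huffman merges: 43/500+33/250→109/500; 109/500+139/500→62/125; 62/125+63/125→1. L = 857/500 ≈ 1.7140.
Efficiency = H/L = 1.7017/1.7140 = 99.3%.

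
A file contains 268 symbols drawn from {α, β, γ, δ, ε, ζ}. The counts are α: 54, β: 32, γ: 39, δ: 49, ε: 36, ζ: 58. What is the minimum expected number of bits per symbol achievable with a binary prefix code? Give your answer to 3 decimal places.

2.582 bits/symbol

Probabilities are the counts divided by 268.
Repeatedly combine the two least-probable nodes; the expected code length is the sum of the merged weights.
merge 8/67 + 9/67 → 17/67
merge 39/268 + 49/268 → 22/67
merge 27/134 + 29/134 → 28/67
merge 17/67 + 22/67 → 39/67
merge 28/67 + 39/67 → 1
L = 17/67 + 22/67 + 28/67 + 39/67 + 1 = 173/67 ≈ 2.582 bits/symbol.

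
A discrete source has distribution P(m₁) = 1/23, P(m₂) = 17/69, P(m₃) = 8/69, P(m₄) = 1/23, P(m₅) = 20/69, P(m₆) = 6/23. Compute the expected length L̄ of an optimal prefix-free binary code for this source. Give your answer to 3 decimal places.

Repeatedly combine the two least-probable nodes; the expected code length is the sum of the merged weights.
merge 1/23 + 1/23 → 2/23
merge 2/23 + 8/69 → 14/69
merge 14/69 + 17/69 → 31/69
merge 6/23 + 20/69 → 38/69
merge 31/69 + 38/69 → 1
L = 2/23 + 14/69 + 31/69 + 38/69 + 1 = 158/69 ≈ 2.290 bits/symbol.

2.290 bits/symbol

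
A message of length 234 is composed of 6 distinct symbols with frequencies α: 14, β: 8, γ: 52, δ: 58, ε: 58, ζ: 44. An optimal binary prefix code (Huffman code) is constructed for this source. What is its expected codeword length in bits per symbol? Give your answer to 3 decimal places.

2.376 bits/symbol

Probabilities are the counts divided by 234.
Repeatedly combine the two least-probable nodes; the expected code length is the sum of the merged weights.
merge 4/117 + 7/117 → 11/117
merge 11/117 + 22/117 → 11/39
merge 2/9 + 29/117 → 55/117
merge 29/117 + 11/39 → 62/117
merge 55/117 + 62/117 → 1
L = 11/117 + 11/39 + 55/117 + 62/117 + 1 = 278/117 ≈ 2.376 bits/symbol.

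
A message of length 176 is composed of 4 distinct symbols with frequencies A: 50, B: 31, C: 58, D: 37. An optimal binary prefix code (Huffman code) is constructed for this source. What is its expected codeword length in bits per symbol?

Probabilities are the counts divided by 176.
Repeatedly combine the two least-probable nodes; the expected code length is the sum of the merged weights.
merge 31/176 + 37/176 → 17/44
merge 25/88 + 29/88 → 27/44
merge 17/44 + 27/44 → 1
L = 17/44 + 27/44 + 1 = 2 bits/symbol.

2 bits/symbol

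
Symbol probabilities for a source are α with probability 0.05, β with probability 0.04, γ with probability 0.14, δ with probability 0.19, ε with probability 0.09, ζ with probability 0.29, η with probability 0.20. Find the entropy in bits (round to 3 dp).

2.549 bits

H = −Σ pᵢ log₂ pᵢ.
−0.05·log₂(0.05) = 0.2161
−0.04·log₂(0.04) = 0.1858
−0.14·log₂(0.14) = 0.3971
−0.19·log₂(0.19) = 0.4552
−0.09·log₂(0.09) = 0.3127
−0.29·log₂(0.29) = 0.5179
−0.20·log₂(0.20) = 0.4644
Sum ≈ 2.5491 → 2.549 bits.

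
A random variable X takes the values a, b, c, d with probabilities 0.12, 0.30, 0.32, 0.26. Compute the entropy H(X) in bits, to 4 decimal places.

1.9195 bits

H = −Σ pᵢ log₂ pᵢ.
−0.12·log₂(0.12) = 0.3671
−0.30·log₂(0.30) = 0.5211
−0.32·log₂(0.32) = 0.5260
−0.26·log₂(0.26) = 0.5053
Sum ≈ 1.9195 → 1.9195 bits.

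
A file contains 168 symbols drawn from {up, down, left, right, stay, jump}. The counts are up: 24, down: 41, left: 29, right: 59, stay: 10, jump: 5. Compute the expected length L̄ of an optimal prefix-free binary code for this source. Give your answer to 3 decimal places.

Probabilities are the counts divided by 168.
Repeatedly combine the two least-probable nodes; the expected code length is the sum of the merged weights.
merge 5/168 + 5/84 → 5/56
merge 5/56 + 1/7 → 13/56
merge 29/168 + 13/56 → 17/42
merge 41/168 + 59/168 → 25/42
merge 17/42 + 25/42 → 1
L = 5/56 + 13/56 + 17/42 + 25/42 + 1 = 65/28 ≈ 2.321 bits/symbol.

2.321 bits/symbol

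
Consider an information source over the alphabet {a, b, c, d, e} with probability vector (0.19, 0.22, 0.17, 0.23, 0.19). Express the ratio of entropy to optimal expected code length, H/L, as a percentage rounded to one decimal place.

Entropy H = −Σ p log₂ p ≈ 2.3133 bits.
Huffman merges: 17/100+19/100→9/25; 19/100+11/50→41/100; 23/100+9/25→59/100; 41/100+59/100→1. L = 59/25 ≈ 2.3600.
Efficiency = H/L = 2.3133/2.3600 = 98.0%.

98.0%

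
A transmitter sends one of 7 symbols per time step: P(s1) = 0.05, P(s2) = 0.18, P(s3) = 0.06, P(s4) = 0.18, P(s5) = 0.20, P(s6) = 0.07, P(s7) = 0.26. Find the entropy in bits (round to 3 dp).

H = −Σ pᵢ log₂ pᵢ.
−0.05·log₂(0.05) = 0.2161
−0.18·log₂(0.18) = 0.4453
−0.06·log₂(0.06) = 0.2435
−0.18·log₂(0.18) = 0.4453
−0.20·log₂(0.20) = 0.4644
−0.07·log₂(0.07) = 0.2686
−0.26·log₂(0.26) = 0.5053
Sum ≈ 2.5885 → 2.588 bits.

2.588 bits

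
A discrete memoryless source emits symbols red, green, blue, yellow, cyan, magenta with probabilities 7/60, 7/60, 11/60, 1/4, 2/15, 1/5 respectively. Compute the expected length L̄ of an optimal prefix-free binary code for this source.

2.55 bits/symbol

Repeatedly combine the two least-probable nodes; the expected code length is the sum of the merged weights.
merge 7/60 + 7/60 → 7/30
merge 2/15 + 11/60 → 19/60
merge 1/5 + 7/30 → 13/30
merge 1/4 + 19/60 → 17/30
merge 13/30 + 17/30 → 1
L = 7/30 + 19/60 + 13/30 + 17/30 + 1 = 51/20 = 2.55 bits/symbol.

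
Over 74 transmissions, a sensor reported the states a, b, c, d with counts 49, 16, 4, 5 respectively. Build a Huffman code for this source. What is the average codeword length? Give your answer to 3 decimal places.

Probabilities are the counts divided by 74.
Repeatedly combine the two least-probable nodes; the expected code length is the sum of the merged weights.
merge 2/37 + 5/74 → 9/74
merge 9/74 + 8/37 → 25/74
merge 25/74 + 49/74 → 1
L = 9/74 + 25/74 + 1 = 54/37 ≈ 1.459 bits/symbol.

1.459 bits/symbol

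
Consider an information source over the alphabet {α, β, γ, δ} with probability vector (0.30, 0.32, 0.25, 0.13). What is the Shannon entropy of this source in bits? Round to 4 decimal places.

1.9298 bits

H = −Σ pᵢ log₂ pᵢ.
−0.30·log₂(0.30) = 0.5211
−0.32·log₂(0.32) = 0.5260
−0.25·log₂(0.25) = 0.5000
−0.13·log₂(0.13) = 0.3826
Sum ≈ 1.9298 → 1.9298 bits.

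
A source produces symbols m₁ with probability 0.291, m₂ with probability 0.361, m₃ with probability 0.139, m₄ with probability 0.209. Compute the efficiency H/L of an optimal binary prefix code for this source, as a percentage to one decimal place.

96.5%

Entropy H = −Σ p log₂ p ≈ 1.9166 bits.
Huffman merges: 139/1000+209/1000→87/250; 291/1000+87/250→639/1000; 361/1000+639/1000→1. L = 1987/1000 ≈ 1.9870.
Efficiency = H/L = 1.9166/1.9870 = 96.5%.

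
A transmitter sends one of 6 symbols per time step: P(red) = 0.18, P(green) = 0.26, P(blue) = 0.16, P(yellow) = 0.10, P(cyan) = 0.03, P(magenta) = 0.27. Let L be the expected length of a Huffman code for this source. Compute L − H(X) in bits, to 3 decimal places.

Entropy H = −Σ p log₂ p ≈ 2.3676 bits.
Huffman merges: 3/100+1/10→13/100; 13/100+4/25→29/100; 9/50+13/50→11/25; 27/100+29/100→14/25; 11/25+14/25→1. L = 121/50 ≈ 2.4200.
L − H = 2.4200 − 2.3676 = 0.052 bits.

0.052 bits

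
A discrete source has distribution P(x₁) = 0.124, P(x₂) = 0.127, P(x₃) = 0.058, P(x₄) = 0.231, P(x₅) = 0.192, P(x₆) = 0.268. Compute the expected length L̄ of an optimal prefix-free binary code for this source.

Repeatedly combine the two least-probable nodes; the expected code length is the sum of the merged weights.
merge 29/500 + 31/250 → 91/500
merge 127/1000 + 91/500 → 309/1000
merge 24/125 + 231/1000 → 423/1000
merge 67/250 + 309/1000 → 577/1000
merge 423/1000 + 577/1000 → 1
L = 91/500 + 309/1000 + 423/1000 + 577/1000 + 1 = 2491/1000 = 2.491 bits/symbol.

2.491 bits/symbol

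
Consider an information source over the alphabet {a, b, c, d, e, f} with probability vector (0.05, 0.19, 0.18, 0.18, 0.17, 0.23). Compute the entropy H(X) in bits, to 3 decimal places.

H = −Σ pᵢ log₂ pᵢ.
−0.05·log₂(0.05) = 0.2161
−0.19·log₂(0.19) = 0.4552
−0.18·log₂(0.18) = 0.4453
−0.18·log₂(0.18) = 0.4453
−0.17·log₂(0.17) = 0.4346
−0.23·log₂(0.23) = 0.4877
Sum ≈ 2.4842 → 2.484 bits.

2.484 bits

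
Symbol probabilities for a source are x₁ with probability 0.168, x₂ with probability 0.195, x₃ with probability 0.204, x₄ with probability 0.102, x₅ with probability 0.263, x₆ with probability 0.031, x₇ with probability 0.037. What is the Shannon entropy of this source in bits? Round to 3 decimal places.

2.534 bits

H = −Σ pᵢ log₂ pᵢ.
−0.168·log₂(0.168) = 0.4323
−0.195·log₂(0.195) = 0.4599
−0.204·log₂(0.204) = 0.4678
−0.102·log₂(0.102) = 0.3359
−0.263·log₂(0.263) = 0.5068
−0.031·log₂(0.031) = 0.1554
−0.037·log₂(0.037) = 0.1760
Sum ≈ 2.5341 → 2.534 bits.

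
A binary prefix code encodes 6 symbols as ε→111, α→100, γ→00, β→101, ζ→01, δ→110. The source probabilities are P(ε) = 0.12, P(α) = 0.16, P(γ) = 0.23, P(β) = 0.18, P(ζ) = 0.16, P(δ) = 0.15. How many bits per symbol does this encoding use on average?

2.61 bits/symbol

L̄ = Σ pᵢ·ℓᵢ = 0.12·3 + 0.16·3 + 0.23·2 + 0.18·3 + 0.16·2 + 0.15·3 = 2.61 bits/symbol.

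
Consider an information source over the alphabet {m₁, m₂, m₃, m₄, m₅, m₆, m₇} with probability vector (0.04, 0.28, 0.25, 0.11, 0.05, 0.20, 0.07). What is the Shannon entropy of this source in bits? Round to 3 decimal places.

H = −Σ pᵢ log₂ pᵢ.
−0.04·log₂(0.04) = 0.1858
−0.28·log₂(0.28) = 0.5142
−0.25·log₂(0.25) = 0.5000
−0.11·log₂(0.11) = 0.3503
−0.05·log₂(0.05) = 0.2161
−0.20·log₂(0.20) = 0.4644
−0.07·log₂(0.07) = 0.2686
Sum ≈ 2.4993 → 2.499 bits.

2.499 bits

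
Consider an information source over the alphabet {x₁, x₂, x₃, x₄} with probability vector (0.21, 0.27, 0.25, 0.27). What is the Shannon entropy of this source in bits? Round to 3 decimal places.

H = −Σ pᵢ log₂ pᵢ.
−0.21·log₂(0.21) = 0.4728
−0.27·log₂(0.27) = 0.5100
−0.25·log₂(0.25) = 0.5000
−0.27·log₂(0.27) = 0.5100
Sum ≈ 1.9929 → 1.993 bits.

1.993 bits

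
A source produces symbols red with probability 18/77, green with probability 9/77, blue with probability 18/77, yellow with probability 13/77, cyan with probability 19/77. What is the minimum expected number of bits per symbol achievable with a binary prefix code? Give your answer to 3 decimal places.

2.286 bits/symbol

Repeatedly combine the two least-probable nodes; the expected code length is the sum of the merged weights.
merge 9/77 + 13/77 → 2/7
merge 18/77 + 18/77 → 36/77
merge 19/77 + 2/7 → 41/77
merge 36/77 + 41/77 → 1
L = 2/7 + 36/77 + 41/77 + 1 = 16/7 ≈ 2.286 bits/symbol.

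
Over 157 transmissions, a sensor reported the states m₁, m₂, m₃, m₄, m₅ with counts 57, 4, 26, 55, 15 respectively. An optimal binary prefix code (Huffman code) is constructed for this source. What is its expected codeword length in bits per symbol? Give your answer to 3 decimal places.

Probabilities are the counts divided by 157.
Repeatedly combine the two least-probable nodes; the expected code length is the sum of the merged weights.
merge 4/157 + 15/157 → 19/157
merge 19/157 + 26/157 → 45/157
merge 45/157 + 55/157 → 100/157
merge 57/157 + 100/157 → 1
L = 19/157 + 45/157 + 100/157 + 1 = 321/157 ≈ 2.045 bits/symbol.

2.045 bits/symbol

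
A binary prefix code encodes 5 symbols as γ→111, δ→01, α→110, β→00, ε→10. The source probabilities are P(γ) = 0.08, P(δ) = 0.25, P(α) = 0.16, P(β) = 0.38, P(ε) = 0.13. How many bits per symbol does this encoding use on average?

L̄ = Σ pᵢ·ℓᵢ = 0.08·3 + 0.25·2 + 0.16·3 + 0.38·2 + 0.13·2 = 2.24 bits/symbol.

2.24 bits/symbol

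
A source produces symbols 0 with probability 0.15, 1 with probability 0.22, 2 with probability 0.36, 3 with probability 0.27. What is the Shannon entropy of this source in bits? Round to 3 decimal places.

H = −Σ pᵢ log₂ pᵢ.
−0.15·log₂(0.15) = 0.4105
−0.22·log₂(0.22) = 0.4806
−0.36·log₂(0.36) = 0.5306
−0.27·log₂(0.27) = 0.5100
Sum ≈ 1.9318 → 1.932 bits.

1.932 bits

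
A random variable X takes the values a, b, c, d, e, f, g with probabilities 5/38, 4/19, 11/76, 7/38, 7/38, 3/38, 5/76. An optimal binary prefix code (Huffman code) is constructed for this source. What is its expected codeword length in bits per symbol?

Repeatedly combine the two least-probable nodes; the expected code length is the sum of the merged weights.
merge 5/76 + 3/38 → 11/76
merge 5/38 + 11/76 → 21/76
merge 11/76 + 7/38 → 25/76
merge 7/38 + 4/19 → 15/38
merge 21/76 + 25/76 → 23/38
merge 15/38 + 23/38 → 1
L = 11/76 + 21/76 + 25/76 + 15/38 + 23/38 + 1 = 11/4 = 2.75 bits/symbol.

2.75 bits/symbol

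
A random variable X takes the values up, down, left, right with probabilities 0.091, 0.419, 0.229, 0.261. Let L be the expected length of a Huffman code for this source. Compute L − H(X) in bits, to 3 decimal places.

0.068 bits

Entropy H = −Σ p log₂ p ≈ 1.8333 bits.
Huffman merges: 91/1000+229/1000→8/25; 261/1000+8/25→581/1000; 419/1000+581/1000→1. L = 1901/1000 ≈ 1.9010.
L − H = 1.9010 − 1.8333 = 0.068 bits.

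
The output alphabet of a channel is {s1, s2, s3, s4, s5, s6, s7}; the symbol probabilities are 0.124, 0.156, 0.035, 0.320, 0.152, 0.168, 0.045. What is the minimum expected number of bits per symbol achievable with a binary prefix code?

2.592 bits/symbol

Repeatedly combine the two least-probable nodes; the expected code length is the sum of the merged weights.
merge 7/200 + 9/200 → 2/25
merge 2/25 + 31/250 → 51/250
merge 19/125 + 39/250 → 77/250
merge 21/125 + 51/250 → 93/250
merge 77/250 + 8/25 → 157/250
merge 93/250 + 157/250 → 1
L = 2/25 + 51/250 + 77/250 + 93/250 + 157/250 + 1 = 324/125 = 2.592 bits/symbol.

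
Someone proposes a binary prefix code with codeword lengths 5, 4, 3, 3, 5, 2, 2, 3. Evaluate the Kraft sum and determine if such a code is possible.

1; yes

With common denominator 2^5 = 32: Σ 2^(−ℓᵢ) = 1/32 + 2/32 + 4/32 + 4/32 + 1/32 + 8/32 + 8/32 + 4/32 = 32/32 = 1.
Kraft's inequality requires Σ ≤ 1; here Σ = 1 ≤ 1, so such a prefix code exists.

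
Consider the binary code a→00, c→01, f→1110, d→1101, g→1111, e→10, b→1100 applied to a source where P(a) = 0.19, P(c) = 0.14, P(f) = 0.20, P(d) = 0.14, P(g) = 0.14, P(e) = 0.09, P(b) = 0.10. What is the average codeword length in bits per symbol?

L̄ = Σ pᵢ·ℓᵢ = 0.19·2 + 0.14·2 + 0.20·4 + 0.14·4 + 0.14·4 + 0.09·2 + 0.10·4 = 3.16 bits/symbol.

3.16 bits/symbol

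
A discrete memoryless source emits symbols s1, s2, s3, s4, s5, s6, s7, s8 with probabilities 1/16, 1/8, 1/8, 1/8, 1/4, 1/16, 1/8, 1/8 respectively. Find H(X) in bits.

2.875 bits

Each probability is a power of 1/2, so log₂(1/p) is an integer.
H = Σ p·log₂(1/p) = 1/16·4 + 1/8·3 + 1/8·3 + 1/8·3 + 1/4·2 + 1/16·4 + 1/8·3 + 1/8·3 = 2.875 bits.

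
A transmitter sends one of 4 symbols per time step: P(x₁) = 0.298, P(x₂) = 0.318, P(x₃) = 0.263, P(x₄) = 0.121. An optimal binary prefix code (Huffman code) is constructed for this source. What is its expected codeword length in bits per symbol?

Repeatedly combine the two least-probable nodes; the expected code length is the sum of the merged weights.
merge 121/1000 + 263/1000 → 48/125
merge 149/500 + 159/500 → 77/125
merge 48/125 + 77/125 → 1
L = 48/125 + 77/125 + 1 = 2 bits/symbol.

2 bits/symbol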